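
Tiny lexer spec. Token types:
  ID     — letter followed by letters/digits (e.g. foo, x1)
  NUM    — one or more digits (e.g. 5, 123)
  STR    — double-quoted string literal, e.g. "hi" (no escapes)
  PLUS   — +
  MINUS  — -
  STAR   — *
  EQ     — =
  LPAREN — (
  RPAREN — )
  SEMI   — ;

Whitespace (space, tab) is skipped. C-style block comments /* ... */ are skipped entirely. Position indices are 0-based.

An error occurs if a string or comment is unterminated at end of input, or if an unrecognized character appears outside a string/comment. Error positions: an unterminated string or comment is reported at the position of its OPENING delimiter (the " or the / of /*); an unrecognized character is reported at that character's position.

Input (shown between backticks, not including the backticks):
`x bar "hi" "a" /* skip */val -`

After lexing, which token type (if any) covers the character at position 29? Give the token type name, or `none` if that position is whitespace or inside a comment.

Answer: MINUS

Derivation:
pos=0: emit ID 'x' (now at pos=1)
pos=2: emit ID 'bar' (now at pos=5)
pos=6: enter STRING mode
pos=6: emit STR "hi" (now at pos=10)
pos=11: enter STRING mode
pos=11: emit STR "a" (now at pos=14)
pos=15: enter COMMENT mode (saw '/*')
exit COMMENT mode (now at pos=25)
pos=25: emit ID 'val' (now at pos=28)
pos=29: emit MINUS '-'
DONE. 6 tokens: [ID, ID, STR, STR, ID, MINUS]
Position 29: char is '-' -> MINUS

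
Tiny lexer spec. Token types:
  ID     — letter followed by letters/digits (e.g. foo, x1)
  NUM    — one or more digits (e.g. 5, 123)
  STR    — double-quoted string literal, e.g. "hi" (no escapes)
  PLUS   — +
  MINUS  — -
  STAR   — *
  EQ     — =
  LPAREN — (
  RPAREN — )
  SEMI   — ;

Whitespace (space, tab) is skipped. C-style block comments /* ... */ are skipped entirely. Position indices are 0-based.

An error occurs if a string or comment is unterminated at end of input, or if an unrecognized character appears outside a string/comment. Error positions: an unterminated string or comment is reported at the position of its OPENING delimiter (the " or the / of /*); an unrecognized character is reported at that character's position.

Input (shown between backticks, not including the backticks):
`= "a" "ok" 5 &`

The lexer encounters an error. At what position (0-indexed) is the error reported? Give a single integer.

pos=0: emit EQ '='
pos=2: enter STRING mode
pos=2: emit STR "a" (now at pos=5)
pos=6: enter STRING mode
pos=6: emit STR "ok" (now at pos=10)
pos=11: emit NUM '5' (now at pos=12)
pos=13: ERROR — unrecognized char '&'

Answer: 13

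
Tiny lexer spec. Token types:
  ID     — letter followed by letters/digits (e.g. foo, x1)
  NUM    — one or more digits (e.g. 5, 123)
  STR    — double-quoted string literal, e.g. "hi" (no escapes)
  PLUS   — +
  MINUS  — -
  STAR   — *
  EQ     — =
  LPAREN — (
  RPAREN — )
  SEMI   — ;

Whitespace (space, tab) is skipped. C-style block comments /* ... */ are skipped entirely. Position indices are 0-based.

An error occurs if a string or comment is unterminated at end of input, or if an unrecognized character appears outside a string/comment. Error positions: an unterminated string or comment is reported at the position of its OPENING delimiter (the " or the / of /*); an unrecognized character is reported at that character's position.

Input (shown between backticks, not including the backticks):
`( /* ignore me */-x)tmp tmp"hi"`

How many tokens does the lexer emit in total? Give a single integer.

pos=0: emit LPAREN '('
pos=2: enter COMMENT mode (saw '/*')
exit COMMENT mode (now at pos=17)
pos=17: emit MINUS '-'
pos=18: emit ID 'x' (now at pos=19)
pos=19: emit RPAREN ')'
pos=20: emit ID 'tmp' (now at pos=23)
pos=24: emit ID 'tmp' (now at pos=27)
pos=27: enter STRING mode
pos=27: emit STR "hi" (now at pos=31)
DONE. 7 tokens: [LPAREN, MINUS, ID, RPAREN, ID, ID, STR]

Answer: 7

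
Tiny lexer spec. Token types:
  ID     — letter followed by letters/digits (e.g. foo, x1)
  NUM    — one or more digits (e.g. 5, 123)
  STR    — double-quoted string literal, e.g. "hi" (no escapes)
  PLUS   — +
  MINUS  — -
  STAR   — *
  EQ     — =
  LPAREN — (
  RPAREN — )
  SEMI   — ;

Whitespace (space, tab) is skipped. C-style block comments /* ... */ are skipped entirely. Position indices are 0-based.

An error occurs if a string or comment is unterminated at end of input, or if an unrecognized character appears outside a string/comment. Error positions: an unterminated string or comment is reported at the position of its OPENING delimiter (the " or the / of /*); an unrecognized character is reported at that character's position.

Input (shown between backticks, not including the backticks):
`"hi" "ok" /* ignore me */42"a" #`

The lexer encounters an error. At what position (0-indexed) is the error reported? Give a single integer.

pos=0: enter STRING mode
pos=0: emit STR "hi" (now at pos=4)
pos=5: enter STRING mode
pos=5: emit STR "ok" (now at pos=9)
pos=10: enter COMMENT mode (saw '/*')
exit COMMENT mode (now at pos=25)
pos=25: emit NUM '42' (now at pos=27)
pos=27: enter STRING mode
pos=27: emit STR "a" (now at pos=30)
pos=31: ERROR — unrecognized char '#'

Answer: 31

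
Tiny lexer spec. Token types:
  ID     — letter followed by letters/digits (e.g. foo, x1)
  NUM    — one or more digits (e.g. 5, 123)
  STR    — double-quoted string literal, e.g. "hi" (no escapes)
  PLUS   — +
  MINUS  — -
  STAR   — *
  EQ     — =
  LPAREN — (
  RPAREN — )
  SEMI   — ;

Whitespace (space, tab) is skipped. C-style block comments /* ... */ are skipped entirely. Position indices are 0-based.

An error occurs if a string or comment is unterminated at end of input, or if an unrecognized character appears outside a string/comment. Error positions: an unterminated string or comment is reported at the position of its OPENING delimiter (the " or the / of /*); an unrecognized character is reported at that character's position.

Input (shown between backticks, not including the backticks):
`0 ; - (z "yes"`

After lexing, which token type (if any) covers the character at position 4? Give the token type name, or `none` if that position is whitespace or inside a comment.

Answer: MINUS

Derivation:
pos=0: emit NUM '0' (now at pos=1)
pos=2: emit SEMI ';'
pos=4: emit MINUS '-'
pos=6: emit LPAREN '('
pos=7: emit ID 'z' (now at pos=8)
pos=9: enter STRING mode
pos=9: emit STR "yes" (now at pos=14)
DONE. 6 tokens: [NUM, SEMI, MINUS, LPAREN, ID, STR]
Position 4: char is '-' -> MINUS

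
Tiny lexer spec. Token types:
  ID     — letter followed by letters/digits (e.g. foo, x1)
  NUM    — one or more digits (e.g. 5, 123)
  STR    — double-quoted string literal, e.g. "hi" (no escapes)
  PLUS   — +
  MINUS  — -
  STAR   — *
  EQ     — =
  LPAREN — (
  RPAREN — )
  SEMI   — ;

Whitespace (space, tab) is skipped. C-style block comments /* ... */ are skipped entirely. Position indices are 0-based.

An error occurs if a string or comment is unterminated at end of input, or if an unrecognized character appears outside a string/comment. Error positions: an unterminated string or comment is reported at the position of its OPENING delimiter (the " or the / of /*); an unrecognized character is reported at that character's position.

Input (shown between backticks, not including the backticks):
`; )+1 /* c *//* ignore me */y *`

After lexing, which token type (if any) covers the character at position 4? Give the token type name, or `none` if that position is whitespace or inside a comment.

Answer: NUM

Derivation:
pos=0: emit SEMI ';'
pos=2: emit RPAREN ')'
pos=3: emit PLUS '+'
pos=4: emit NUM '1' (now at pos=5)
pos=6: enter COMMENT mode (saw '/*')
exit COMMENT mode (now at pos=13)
pos=13: enter COMMENT mode (saw '/*')
exit COMMENT mode (now at pos=28)
pos=28: emit ID 'y' (now at pos=29)
pos=30: emit STAR '*'
DONE. 6 tokens: [SEMI, RPAREN, PLUS, NUM, ID, STAR]
Position 4: char is '1' -> NUM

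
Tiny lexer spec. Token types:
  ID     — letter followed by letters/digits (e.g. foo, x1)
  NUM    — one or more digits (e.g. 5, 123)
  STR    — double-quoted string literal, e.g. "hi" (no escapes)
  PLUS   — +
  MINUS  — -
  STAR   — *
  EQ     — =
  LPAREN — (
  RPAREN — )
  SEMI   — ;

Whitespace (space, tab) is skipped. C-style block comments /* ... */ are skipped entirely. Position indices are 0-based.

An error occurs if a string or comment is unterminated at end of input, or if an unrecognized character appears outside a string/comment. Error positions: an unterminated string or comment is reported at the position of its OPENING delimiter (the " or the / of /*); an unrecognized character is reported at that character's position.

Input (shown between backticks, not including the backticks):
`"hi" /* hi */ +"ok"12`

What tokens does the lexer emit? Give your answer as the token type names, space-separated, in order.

Answer: STR PLUS STR NUM

Derivation:
pos=0: enter STRING mode
pos=0: emit STR "hi" (now at pos=4)
pos=5: enter COMMENT mode (saw '/*')
exit COMMENT mode (now at pos=13)
pos=14: emit PLUS '+'
pos=15: enter STRING mode
pos=15: emit STR "ok" (now at pos=19)
pos=19: emit NUM '12' (now at pos=21)
DONE. 4 tokens: [STR, PLUS, STR, NUM]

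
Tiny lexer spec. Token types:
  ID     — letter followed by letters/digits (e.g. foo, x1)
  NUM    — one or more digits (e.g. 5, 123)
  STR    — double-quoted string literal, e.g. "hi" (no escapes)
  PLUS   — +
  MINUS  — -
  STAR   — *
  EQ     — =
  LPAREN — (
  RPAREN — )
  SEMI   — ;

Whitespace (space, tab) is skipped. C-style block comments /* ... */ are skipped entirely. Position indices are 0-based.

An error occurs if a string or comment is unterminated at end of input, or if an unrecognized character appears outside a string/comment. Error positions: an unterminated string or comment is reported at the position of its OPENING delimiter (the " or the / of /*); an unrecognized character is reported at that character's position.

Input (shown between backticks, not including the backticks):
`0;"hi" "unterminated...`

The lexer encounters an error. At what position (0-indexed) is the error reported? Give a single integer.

Answer: 7

Derivation:
pos=0: emit NUM '0' (now at pos=1)
pos=1: emit SEMI ';'
pos=2: enter STRING mode
pos=2: emit STR "hi" (now at pos=6)
pos=7: enter STRING mode
pos=7: ERROR — unterminated string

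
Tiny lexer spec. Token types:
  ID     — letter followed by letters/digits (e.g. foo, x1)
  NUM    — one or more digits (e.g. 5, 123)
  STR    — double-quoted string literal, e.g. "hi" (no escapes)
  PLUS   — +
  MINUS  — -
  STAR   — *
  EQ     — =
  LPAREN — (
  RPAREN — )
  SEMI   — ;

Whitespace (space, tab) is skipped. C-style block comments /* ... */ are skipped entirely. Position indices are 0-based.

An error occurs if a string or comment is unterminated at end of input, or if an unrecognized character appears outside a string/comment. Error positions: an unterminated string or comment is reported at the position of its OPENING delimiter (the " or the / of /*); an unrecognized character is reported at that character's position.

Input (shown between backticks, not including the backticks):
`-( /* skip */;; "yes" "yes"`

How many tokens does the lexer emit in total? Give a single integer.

pos=0: emit MINUS '-'
pos=1: emit LPAREN '('
pos=3: enter COMMENT mode (saw '/*')
exit COMMENT mode (now at pos=13)
pos=13: emit SEMI ';'
pos=14: emit SEMI ';'
pos=16: enter STRING mode
pos=16: emit STR "yes" (now at pos=21)
pos=22: enter STRING mode
pos=22: emit STR "yes" (now at pos=27)
DONE. 6 tokens: [MINUS, LPAREN, SEMI, SEMI, STR, STR]

Answer: 6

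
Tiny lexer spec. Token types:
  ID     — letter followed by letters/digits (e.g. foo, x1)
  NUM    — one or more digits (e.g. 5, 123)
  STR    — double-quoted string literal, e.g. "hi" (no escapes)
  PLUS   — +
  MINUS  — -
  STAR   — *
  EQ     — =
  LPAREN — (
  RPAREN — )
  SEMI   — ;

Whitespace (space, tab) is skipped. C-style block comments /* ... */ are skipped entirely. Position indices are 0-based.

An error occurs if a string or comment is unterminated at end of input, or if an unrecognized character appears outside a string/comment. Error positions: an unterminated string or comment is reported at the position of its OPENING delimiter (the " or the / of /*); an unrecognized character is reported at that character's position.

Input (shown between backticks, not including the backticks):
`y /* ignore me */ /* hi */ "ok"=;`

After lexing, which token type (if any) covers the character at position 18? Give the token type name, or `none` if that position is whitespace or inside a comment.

pos=0: emit ID 'y' (now at pos=1)
pos=2: enter COMMENT mode (saw '/*')
exit COMMENT mode (now at pos=17)
pos=18: enter COMMENT mode (saw '/*')
exit COMMENT mode (now at pos=26)
pos=27: enter STRING mode
pos=27: emit STR "ok" (now at pos=31)
pos=31: emit EQ '='
pos=32: emit SEMI ';'
DONE. 4 tokens: [ID, STR, EQ, SEMI]
Position 18: char is '/' -> none

Answer: none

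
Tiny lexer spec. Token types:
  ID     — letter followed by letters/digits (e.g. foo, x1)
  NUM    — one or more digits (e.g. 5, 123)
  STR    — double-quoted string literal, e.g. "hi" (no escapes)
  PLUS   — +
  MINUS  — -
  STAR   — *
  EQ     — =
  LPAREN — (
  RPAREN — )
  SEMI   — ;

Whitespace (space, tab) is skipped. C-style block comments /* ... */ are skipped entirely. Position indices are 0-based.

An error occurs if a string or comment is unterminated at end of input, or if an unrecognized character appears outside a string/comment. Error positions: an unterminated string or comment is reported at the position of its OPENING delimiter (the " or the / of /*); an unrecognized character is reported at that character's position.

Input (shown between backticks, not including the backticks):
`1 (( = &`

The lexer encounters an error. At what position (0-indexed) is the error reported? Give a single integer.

Answer: 7

Derivation:
pos=0: emit NUM '1' (now at pos=1)
pos=2: emit LPAREN '('
pos=3: emit LPAREN '('
pos=5: emit EQ '='
pos=7: ERROR — unrecognized char '&'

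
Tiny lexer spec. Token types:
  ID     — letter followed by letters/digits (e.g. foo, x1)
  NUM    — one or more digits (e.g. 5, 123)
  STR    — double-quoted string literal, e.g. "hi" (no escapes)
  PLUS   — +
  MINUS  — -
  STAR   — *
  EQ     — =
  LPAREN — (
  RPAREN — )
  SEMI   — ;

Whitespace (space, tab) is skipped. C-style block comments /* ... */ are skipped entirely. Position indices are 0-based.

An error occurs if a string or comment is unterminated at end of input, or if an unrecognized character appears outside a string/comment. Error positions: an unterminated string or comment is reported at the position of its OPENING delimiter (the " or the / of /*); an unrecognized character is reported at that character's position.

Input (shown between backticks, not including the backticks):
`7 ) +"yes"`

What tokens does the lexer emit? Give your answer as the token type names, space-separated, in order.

Answer: NUM RPAREN PLUS STR

Derivation:
pos=0: emit NUM '7' (now at pos=1)
pos=2: emit RPAREN ')'
pos=4: emit PLUS '+'
pos=5: enter STRING mode
pos=5: emit STR "yes" (now at pos=10)
DONE. 4 tokens: [NUM, RPAREN, PLUS, STR]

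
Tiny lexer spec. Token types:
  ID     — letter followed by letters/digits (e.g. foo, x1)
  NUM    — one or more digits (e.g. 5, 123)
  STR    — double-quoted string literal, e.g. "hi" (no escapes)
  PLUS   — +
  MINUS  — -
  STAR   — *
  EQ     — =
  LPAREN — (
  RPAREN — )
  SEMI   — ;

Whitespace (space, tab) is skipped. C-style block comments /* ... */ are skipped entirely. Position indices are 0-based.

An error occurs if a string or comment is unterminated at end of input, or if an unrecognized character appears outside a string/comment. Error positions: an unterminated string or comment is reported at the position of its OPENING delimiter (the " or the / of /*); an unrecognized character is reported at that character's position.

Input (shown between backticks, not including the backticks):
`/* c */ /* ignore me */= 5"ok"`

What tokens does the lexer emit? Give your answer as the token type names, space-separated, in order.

pos=0: enter COMMENT mode (saw '/*')
exit COMMENT mode (now at pos=7)
pos=8: enter COMMENT mode (saw '/*')
exit COMMENT mode (now at pos=23)
pos=23: emit EQ '='
pos=25: emit NUM '5' (now at pos=26)
pos=26: enter STRING mode
pos=26: emit STR "ok" (now at pos=30)
DONE. 3 tokens: [EQ, NUM, STR]

Answer: EQ NUM STR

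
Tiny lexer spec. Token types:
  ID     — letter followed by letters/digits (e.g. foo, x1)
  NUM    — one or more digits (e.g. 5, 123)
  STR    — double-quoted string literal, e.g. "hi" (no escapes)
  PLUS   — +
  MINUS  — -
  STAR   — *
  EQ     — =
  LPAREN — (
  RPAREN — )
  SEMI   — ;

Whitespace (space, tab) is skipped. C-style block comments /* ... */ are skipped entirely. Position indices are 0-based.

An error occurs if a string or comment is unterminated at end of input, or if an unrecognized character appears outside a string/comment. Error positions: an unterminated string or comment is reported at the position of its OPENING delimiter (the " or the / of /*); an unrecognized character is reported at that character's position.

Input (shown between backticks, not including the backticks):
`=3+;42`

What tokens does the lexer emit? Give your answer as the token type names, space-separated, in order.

pos=0: emit EQ '='
pos=1: emit NUM '3' (now at pos=2)
pos=2: emit PLUS '+'
pos=3: emit SEMI ';'
pos=4: emit NUM '42' (now at pos=6)
DONE. 5 tokens: [EQ, NUM, PLUS, SEMI, NUM]

Answer: EQ NUM PLUS SEMI NUM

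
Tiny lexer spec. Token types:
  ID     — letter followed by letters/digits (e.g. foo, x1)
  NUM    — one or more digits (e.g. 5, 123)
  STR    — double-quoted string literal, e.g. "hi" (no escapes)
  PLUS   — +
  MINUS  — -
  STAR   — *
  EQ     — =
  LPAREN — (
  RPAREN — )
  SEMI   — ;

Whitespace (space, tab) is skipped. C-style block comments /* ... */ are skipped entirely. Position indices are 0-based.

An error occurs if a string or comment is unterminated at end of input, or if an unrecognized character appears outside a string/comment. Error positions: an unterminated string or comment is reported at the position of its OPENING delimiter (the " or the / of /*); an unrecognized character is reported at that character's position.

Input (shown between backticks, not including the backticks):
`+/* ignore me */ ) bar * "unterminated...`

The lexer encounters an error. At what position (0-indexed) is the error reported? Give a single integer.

Answer: 25

Derivation:
pos=0: emit PLUS '+'
pos=1: enter COMMENT mode (saw '/*')
exit COMMENT mode (now at pos=16)
pos=17: emit RPAREN ')'
pos=19: emit ID 'bar' (now at pos=22)
pos=23: emit STAR '*'
pos=25: enter STRING mode
pos=25: ERROR — unterminated string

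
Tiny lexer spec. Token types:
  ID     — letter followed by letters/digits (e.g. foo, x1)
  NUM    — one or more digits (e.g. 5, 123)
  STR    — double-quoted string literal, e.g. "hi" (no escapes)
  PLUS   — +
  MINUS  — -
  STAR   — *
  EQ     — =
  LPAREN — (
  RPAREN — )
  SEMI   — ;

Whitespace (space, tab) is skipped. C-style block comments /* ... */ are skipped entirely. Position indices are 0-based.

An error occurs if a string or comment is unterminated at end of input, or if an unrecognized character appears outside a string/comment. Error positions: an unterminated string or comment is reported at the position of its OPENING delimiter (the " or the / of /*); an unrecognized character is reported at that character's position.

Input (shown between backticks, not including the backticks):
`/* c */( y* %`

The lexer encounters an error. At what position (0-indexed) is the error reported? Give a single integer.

pos=0: enter COMMENT mode (saw '/*')
exit COMMENT mode (now at pos=7)
pos=7: emit LPAREN '('
pos=9: emit ID 'y' (now at pos=10)
pos=10: emit STAR '*'
pos=12: ERROR — unrecognized char '%'

Answer: 12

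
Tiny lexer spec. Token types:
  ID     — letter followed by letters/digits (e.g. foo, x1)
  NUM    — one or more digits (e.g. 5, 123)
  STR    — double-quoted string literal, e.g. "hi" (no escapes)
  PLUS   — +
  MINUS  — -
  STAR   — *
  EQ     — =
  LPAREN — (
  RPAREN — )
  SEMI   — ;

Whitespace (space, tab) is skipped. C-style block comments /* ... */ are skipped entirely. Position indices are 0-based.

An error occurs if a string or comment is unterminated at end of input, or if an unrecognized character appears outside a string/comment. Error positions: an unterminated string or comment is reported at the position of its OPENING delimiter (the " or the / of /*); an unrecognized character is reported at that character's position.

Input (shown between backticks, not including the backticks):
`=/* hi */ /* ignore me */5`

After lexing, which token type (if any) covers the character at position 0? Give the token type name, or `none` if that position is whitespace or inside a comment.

pos=0: emit EQ '='
pos=1: enter COMMENT mode (saw '/*')
exit COMMENT mode (now at pos=9)
pos=10: enter COMMENT mode (saw '/*')
exit COMMENT mode (now at pos=25)
pos=25: emit NUM '5' (now at pos=26)
DONE. 2 tokens: [EQ, NUM]
Position 0: char is '=' -> EQ

Answer: EQ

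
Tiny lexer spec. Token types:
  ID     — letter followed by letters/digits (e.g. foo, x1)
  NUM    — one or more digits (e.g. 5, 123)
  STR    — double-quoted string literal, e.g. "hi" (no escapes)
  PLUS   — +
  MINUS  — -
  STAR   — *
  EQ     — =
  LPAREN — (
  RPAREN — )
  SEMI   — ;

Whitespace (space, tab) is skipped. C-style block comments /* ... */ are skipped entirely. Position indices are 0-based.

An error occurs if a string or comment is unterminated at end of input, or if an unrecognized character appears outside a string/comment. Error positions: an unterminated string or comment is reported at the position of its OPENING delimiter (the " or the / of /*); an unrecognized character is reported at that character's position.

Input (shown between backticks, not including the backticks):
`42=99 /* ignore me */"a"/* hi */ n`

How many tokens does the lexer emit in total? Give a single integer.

pos=0: emit NUM '42' (now at pos=2)
pos=2: emit EQ '='
pos=3: emit NUM '99' (now at pos=5)
pos=6: enter COMMENT mode (saw '/*')
exit COMMENT mode (now at pos=21)
pos=21: enter STRING mode
pos=21: emit STR "a" (now at pos=24)
pos=24: enter COMMENT mode (saw '/*')
exit COMMENT mode (now at pos=32)
pos=33: emit ID 'n' (now at pos=34)
DONE. 5 tokens: [NUM, EQ, NUM, STR, ID]

Answer: 5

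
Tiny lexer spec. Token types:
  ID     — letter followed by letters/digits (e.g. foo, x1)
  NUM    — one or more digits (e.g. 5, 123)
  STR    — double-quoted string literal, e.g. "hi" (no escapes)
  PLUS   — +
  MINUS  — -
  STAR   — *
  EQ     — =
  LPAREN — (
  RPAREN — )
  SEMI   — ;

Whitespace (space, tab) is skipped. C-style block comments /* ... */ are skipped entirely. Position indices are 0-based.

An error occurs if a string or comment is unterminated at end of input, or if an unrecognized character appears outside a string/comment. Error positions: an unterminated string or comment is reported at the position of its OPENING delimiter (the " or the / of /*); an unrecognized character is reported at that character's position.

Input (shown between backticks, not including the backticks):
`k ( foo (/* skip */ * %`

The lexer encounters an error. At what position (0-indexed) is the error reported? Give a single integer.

Answer: 22

Derivation:
pos=0: emit ID 'k' (now at pos=1)
pos=2: emit LPAREN '('
pos=4: emit ID 'foo' (now at pos=7)
pos=8: emit LPAREN '('
pos=9: enter COMMENT mode (saw '/*')
exit COMMENT mode (now at pos=19)
pos=20: emit STAR '*'
pos=22: ERROR — unrecognized char '%'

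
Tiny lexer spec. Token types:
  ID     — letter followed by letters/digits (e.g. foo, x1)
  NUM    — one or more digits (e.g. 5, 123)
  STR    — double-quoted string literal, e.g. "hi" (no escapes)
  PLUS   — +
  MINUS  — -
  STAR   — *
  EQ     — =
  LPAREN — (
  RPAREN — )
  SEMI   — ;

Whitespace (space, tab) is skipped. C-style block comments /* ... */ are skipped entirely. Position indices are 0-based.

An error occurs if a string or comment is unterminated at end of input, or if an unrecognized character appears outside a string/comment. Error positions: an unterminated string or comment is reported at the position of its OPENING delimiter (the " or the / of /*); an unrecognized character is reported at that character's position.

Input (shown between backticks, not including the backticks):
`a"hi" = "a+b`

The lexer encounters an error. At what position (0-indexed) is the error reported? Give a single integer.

pos=0: emit ID 'a' (now at pos=1)
pos=1: enter STRING mode
pos=1: emit STR "hi" (now at pos=5)
pos=6: emit EQ '='
pos=8: enter STRING mode
pos=8: ERROR — unterminated string

Answer: 8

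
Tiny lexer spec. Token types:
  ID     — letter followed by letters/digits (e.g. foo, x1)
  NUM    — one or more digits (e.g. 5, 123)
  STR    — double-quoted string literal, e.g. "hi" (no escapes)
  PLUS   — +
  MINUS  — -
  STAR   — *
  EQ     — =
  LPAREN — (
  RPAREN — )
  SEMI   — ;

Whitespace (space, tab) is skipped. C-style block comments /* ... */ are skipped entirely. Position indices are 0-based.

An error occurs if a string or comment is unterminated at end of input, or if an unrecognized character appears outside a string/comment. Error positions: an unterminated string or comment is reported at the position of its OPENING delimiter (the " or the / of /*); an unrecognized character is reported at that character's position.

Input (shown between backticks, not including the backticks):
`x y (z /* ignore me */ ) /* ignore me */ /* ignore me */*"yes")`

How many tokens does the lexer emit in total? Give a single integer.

pos=0: emit ID 'x' (now at pos=1)
pos=2: emit ID 'y' (now at pos=3)
pos=4: emit LPAREN '('
pos=5: emit ID 'z' (now at pos=6)
pos=7: enter COMMENT mode (saw '/*')
exit COMMENT mode (now at pos=22)
pos=23: emit RPAREN ')'
pos=25: enter COMMENT mode (saw '/*')
exit COMMENT mode (now at pos=40)
pos=41: enter COMMENT mode (saw '/*')
exit COMMENT mode (now at pos=56)
pos=56: emit STAR '*'
pos=57: enter STRING mode
pos=57: emit STR "yes" (now at pos=62)
pos=62: emit RPAREN ')'
DONE. 8 tokens: [ID, ID, LPAREN, ID, RPAREN, STAR, STR, RPAREN]

Answer: 8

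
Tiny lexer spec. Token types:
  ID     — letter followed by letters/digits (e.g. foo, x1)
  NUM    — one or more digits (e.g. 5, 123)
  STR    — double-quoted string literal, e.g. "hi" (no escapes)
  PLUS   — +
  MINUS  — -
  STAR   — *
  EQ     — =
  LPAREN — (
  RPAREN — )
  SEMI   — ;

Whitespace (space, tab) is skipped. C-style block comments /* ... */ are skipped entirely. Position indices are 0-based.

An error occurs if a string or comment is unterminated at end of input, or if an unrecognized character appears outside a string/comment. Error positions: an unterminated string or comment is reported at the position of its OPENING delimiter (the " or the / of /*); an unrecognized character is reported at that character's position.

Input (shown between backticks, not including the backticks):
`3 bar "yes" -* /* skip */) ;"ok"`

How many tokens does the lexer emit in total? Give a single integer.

pos=0: emit NUM '3' (now at pos=1)
pos=2: emit ID 'bar' (now at pos=5)
pos=6: enter STRING mode
pos=6: emit STR "yes" (now at pos=11)
pos=12: emit MINUS '-'
pos=13: emit STAR '*'
pos=15: enter COMMENT mode (saw '/*')
exit COMMENT mode (now at pos=25)
pos=25: emit RPAREN ')'
pos=27: emit SEMI ';'
pos=28: enter STRING mode
pos=28: emit STR "ok" (now at pos=32)
DONE. 8 tokens: [NUM, ID, STR, MINUS, STAR, RPAREN, SEMI, STR]

Answer: 8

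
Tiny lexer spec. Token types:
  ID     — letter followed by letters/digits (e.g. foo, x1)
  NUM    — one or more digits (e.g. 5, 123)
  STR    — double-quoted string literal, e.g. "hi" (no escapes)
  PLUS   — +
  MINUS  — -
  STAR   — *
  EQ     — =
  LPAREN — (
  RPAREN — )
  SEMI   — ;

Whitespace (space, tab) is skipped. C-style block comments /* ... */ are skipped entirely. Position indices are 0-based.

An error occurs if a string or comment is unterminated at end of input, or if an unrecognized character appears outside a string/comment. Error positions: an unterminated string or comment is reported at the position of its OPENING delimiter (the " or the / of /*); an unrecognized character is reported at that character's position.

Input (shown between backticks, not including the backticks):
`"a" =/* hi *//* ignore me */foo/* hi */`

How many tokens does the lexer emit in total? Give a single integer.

pos=0: enter STRING mode
pos=0: emit STR "a" (now at pos=3)
pos=4: emit EQ '='
pos=5: enter COMMENT mode (saw '/*')
exit COMMENT mode (now at pos=13)
pos=13: enter COMMENT mode (saw '/*')
exit COMMENT mode (now at pos=28)
pos=28: emit ID 'foo' (now at pos=31)
pos=31: enter COMMENT mode (saw '/*')
exit COMMENT mode (now at pos=39)
DONE. 3 tokens: [STR, EQ, ID]

Answer: 3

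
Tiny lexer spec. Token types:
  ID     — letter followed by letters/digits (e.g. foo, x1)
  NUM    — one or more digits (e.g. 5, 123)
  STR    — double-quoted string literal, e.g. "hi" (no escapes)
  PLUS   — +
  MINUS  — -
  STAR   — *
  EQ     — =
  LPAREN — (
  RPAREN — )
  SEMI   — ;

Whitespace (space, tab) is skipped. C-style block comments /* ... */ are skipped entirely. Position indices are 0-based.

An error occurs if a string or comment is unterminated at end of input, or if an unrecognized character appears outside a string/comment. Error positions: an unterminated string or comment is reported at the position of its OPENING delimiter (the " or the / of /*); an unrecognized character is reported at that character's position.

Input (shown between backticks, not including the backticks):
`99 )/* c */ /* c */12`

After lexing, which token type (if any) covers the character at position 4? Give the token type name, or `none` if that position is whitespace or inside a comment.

Answer: none

Derivation:
pos=0: emit NUM '99' (now at pos=2)
pos=3: emit RPAREN ')'
pos=4: enter COMMENT mode (saw '/*')
exit COMMENT mode (now at pos=11)
pos=12: enter COMMENT mode (saw '/*')
exit COMMENT mode (now at pos=19)
pos=19: emit NUM '12' (now at pos=21)
DONE. 3 tokens: [NUM, RPAREN, NUM]
Position 4: char is '/' -> none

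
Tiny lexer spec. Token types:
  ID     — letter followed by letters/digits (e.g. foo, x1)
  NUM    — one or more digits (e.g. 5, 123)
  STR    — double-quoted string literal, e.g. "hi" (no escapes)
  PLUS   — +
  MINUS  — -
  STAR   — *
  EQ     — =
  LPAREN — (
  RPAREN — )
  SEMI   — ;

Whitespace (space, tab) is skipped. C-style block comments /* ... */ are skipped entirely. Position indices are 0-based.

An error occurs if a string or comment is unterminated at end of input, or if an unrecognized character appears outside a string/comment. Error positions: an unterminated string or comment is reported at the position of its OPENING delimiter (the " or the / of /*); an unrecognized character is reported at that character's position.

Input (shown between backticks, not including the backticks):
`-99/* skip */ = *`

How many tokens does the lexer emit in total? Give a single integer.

pos=0: emit MINUS '-'
pos=1: emit NUM '99' (now at pos=3)
pos=3: enter COMMENT mode (saw '/*')
exit COMMENT mode (now at pos=13)
pos=14: emit EQ '='
pos=16: emit STAR '*'
DONE. 4 tokens: [MINUS, NUM, EQ, STAR]

Answer: 4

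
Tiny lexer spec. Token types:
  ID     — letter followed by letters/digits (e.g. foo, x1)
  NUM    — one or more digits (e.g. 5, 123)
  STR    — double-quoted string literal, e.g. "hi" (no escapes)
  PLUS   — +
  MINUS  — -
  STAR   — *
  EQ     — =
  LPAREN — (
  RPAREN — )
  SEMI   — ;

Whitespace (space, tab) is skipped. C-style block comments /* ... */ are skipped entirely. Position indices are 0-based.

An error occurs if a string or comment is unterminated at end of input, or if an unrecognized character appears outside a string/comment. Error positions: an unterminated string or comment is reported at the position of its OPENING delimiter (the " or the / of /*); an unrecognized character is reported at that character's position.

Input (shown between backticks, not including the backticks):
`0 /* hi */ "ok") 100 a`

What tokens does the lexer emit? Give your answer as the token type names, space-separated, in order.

Answer: NUM STR RPAREN NUM ID

Derivation:
pos=0: emit NUM '0' (now at pos=1)
pos=2: enter COMMENT mode (saw '/*')
exit COMMENT mode (now at pos=10)
pos=11: enter STRING mode
pos=11: emit STR "ok" (now at pos=15)
pos=15: emit RPAREN ')'
pos=17: emit NUM '100' (now at pos=20)
pos=21: emit ID 'a' (now at pos=22)
DONE. 5 tokens: [NUM, STR, RPAREN, NUM, ID]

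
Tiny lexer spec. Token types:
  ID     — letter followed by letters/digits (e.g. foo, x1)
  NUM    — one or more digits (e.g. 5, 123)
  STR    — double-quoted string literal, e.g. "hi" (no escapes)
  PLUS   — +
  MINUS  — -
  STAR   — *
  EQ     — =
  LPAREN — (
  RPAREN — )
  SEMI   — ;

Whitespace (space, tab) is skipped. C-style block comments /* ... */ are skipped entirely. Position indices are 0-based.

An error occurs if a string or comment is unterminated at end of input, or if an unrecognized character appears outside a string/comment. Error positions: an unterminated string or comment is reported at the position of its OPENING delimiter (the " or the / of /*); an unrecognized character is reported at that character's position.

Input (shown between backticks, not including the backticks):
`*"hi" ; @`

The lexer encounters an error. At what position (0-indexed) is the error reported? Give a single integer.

pos=0: emit STAR '*'
pos=1: enter STRING mode
pos=1: emit STR "hi" (now at pos=5)
pos=6: emit SEMI ';'
pos=8: ERROR — unrecognized char '@'

Answer: 8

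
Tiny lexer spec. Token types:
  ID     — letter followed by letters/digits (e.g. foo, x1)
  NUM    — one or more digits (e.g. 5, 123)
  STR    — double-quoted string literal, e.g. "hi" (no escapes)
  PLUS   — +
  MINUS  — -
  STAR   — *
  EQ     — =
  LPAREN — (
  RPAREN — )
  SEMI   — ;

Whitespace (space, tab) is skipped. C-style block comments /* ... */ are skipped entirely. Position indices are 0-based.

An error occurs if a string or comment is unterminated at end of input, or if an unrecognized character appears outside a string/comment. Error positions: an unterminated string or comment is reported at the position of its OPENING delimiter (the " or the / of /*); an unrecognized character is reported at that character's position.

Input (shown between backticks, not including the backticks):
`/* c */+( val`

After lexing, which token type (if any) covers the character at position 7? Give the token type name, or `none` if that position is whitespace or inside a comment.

pos=0: enter COMMENT mode (saw '/*')
exit COMMENT mode (now at pos=7)
pos=7: emit PLUS '+'
pos=8: emit LPAREN '('
pos=10: emit ID 'val' (now at pos=13)
DONE. 3 tokens: [PLUS, LPAREN, ID]
Position 7: char is '+' -> PLUS

Answer: PLUS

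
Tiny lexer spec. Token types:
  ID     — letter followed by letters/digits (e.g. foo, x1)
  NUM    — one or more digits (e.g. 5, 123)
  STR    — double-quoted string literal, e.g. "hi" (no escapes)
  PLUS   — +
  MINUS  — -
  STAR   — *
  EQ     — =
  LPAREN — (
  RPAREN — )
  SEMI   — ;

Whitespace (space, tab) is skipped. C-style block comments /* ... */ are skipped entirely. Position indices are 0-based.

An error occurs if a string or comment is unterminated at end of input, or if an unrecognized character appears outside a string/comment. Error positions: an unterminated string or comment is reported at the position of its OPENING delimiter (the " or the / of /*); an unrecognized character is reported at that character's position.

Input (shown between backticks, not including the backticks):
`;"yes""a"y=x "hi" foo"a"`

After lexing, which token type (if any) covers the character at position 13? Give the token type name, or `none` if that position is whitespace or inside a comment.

Answer: STR

Derivation:
pos=0: emit SEMI ';'
pos=1: enter STRING mode
pos=1: emit STR "yes" (now at pos=6)
pos=6: enter STRING mode
pos=6: emit STR "a" (now at pos=9)
pos=9: emit ID 'y' (now at pos=10)
pos=10: emit EQ '='
pos=11: emit ID 'x' (now at pos=12)
pos=13: enter STRING mode
pos=13: emit STR "hi" (now at pos=17)
pos=18: emit ID 'foo' (now at pos=21)
pos=21: enter STRING mode
pos=21: emit STR "a" (now at pos=24)
DONE. 9 tokens: [SEMI, STR, STR, ID, EQ, ID, STR, ID, STR]
Position 13: char is '"' -> STR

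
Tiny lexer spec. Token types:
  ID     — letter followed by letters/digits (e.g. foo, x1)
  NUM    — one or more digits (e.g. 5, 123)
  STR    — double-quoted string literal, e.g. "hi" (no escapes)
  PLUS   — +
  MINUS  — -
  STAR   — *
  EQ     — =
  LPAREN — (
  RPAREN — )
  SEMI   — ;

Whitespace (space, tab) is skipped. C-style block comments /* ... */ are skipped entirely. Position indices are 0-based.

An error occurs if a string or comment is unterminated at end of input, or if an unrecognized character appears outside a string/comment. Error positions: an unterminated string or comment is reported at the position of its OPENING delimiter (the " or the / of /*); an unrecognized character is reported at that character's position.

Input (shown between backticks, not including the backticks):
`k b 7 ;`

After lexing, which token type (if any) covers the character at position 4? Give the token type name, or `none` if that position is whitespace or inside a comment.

pos=0: emit ID 'k' (now at pos=1)
pos=2: emit ID 'b' (now at pos=3)
pos=4: emit NUM '7' (now at pos=5)
pos=6: emit SEMI ';'
DONE. 4 tokens: [ID, ID, NUM, SEMI]
Position 4: char is '7' -> NUM

Answer: NUM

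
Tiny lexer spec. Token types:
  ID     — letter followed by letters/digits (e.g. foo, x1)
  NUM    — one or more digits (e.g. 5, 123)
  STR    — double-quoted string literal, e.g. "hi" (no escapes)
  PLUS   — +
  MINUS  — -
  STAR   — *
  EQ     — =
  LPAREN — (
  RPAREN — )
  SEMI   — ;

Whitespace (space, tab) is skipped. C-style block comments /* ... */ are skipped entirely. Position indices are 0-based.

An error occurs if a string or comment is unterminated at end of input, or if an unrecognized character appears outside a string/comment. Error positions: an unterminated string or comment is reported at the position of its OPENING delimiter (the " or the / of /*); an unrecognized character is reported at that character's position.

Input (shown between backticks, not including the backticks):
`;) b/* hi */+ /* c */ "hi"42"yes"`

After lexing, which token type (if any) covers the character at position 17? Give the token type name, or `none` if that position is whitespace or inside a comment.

pos=0: emit SEMI ';'
pos=1: emit RPAREN ')'
pos=3: emit ID 'b' (now at pos=4)
pos=4: enter COMMENT mode (saw '/*')
exit COMMENT mode (now at pos=12)
pos=12: emit PLUS '+'
pos=14: enter COMMENT mode (saw '/*')
exit COMMENT mode (now at pos=21)
pos=22: enter STRING mode
pos=22: emit STR "hi" (now at pos=26)
pos=26: emit NUM '42' (now at pos=28)
pos=28: enter STRING mode
pos=28: emit STR "yes" (now at pos=33)
DONE. 7 tokens: [SEMI, RPAREN, ID, PLUS, STR, NUM, STR]
Position 17: char is 'c' -> none

Answer: none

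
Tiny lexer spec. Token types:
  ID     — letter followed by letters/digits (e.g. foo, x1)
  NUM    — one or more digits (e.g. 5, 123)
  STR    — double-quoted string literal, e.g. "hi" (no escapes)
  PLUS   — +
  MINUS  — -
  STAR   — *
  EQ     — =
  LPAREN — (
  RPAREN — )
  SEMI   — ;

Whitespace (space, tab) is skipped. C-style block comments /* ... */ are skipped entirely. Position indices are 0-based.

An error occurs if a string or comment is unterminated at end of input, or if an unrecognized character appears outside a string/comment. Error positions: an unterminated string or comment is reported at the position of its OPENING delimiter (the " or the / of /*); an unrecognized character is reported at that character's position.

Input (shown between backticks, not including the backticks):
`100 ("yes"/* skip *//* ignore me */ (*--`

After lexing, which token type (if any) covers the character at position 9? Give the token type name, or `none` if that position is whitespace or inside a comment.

pos=0: emit NUM '100' (now at pos=3)
pos=4: emit LPAREN '('
pos=5: enter STRING mode
pos=5: emit STR "yes" (now at pos=10)
pos=10: enter COMMENT mode (saw '/*')
exit COMMENT mode (now at pos=20)
pos=20: enter COMMENT mode (saw '/*')
exit COMMENT mode (now at pos=35)
pos=36: emit LPAREN '('
pos=37: emit STAR '*'
pos=38: emit MINUS '-'
pos=39: emit MINUS '-'
DONE. 7 tokens: [NUM, LPAREN, STR, LPAREN, STAR, MINUS, MINUS]
Position 9: char is '"' -> STR

Answer: STR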